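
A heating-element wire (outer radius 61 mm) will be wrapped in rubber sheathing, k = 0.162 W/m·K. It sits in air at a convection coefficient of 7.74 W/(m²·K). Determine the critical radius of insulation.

For a cylinder r_cr = k/h = 0.162/7.74
r_cr = 20.9 mm; since the bare radius (61 mm) is above r_cr, any added insulation will reduce heat loss.

r_cr ≈ 20.9 mm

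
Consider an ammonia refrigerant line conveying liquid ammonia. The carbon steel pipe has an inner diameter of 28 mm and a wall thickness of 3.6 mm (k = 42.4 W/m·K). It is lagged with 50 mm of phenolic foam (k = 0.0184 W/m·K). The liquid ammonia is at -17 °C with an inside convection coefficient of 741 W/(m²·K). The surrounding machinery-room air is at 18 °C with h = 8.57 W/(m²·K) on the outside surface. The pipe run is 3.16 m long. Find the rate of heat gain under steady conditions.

Radial resistances (cylindrical: R_cond = ln(r_o/r_i)/(2πkL), R_conv = 1/(h·2πrL)):
R_inner film = 1/(h_i·2πr₁L) = 1/(741×2π×0.014×3.16) = 0.004855 K/W
R_carbon steel pipe wall = ln(17.6/14)/(2π×42.4×3.16) = 2.718×10^-4 K/W
R_phenolic foam = ln(67.6/17.6)/(2π×0.0184×3.16) = 3.684 K/W
R_outer film = 1/(h_o·2πr_oL) = 1/(8.57×2π×0.0676×3.16) = 0.08694 K/W
R_total = 3.776 K/W
Q = ΔT/R_total = 35/3.776

Q ≈ 9.27 W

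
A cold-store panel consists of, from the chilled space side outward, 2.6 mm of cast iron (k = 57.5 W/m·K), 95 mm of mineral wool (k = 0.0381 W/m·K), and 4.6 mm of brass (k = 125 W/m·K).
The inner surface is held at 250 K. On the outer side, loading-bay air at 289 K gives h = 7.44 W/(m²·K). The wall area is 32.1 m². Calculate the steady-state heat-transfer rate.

Treating each layer as a thermal resistance in series:
R_cast iron = L/(kA) = 0.0026/(57.5×32.1) = 1.409×10^-6 K/W
R_mineral wool = L/(kA) = 0.095/(0.0381×32.1) = 0.07768 K/W
R_brass = L/(kA) = 0.0046/(125×32.1) = 1.146×10^-6 K/W
R_outer film = 1/(h_o·A) = 1/(7.44×32.1) = 0.004187 K/W
R_total = 0.08187 K/W
Q = ΔT / R_total = 39 / 0.08187

Q ≈ 476 W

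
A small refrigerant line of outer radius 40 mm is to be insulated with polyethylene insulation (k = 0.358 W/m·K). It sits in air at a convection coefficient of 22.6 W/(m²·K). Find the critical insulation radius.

For a cylinder r_cr = k/h = 0.358/22.6
r_cr = 15.8 mm; since the bare radius (40 mm) is above r_cr, any added insulation will reduce heat loss.

r_cr ≈ 15.8 mm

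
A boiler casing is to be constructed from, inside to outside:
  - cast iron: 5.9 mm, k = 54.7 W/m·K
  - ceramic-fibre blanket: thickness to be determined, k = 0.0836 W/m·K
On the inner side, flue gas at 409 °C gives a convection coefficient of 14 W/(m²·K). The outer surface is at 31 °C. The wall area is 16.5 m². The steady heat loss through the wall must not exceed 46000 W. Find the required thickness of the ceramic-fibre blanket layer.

Series thermal resistances:
R_inner film = 1/(h_i·A) = 1/(14×16.5) = 0.004329 K/W
R_cast iron = L/(kA) = 0.0059/(54.7×16.5) = 6.537×10^-6 K/W
Sum of the known resistances R_other = 0.004336 K/W
Required total resistance R_tot = ΔT/Q_allow = 378/46000 = 0.008217 K/W
R_ceramic-fibre blanket = R_tot − R_other = 0.003882 K/W
L = R·k·A = 0.003882×0.0836×16.5

L ≈ 5.35 mm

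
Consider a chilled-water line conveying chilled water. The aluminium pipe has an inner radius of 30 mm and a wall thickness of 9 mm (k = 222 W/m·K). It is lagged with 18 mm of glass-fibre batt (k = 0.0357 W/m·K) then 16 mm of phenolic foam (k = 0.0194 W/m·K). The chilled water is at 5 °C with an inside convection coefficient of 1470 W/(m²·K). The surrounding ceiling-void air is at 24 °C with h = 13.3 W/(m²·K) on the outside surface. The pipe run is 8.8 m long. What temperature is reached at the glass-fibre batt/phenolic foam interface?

T ≈ 13.3 °C

Radial resistances (cylindrical: R_cond = ln(r_o/r_i)/(2πkL), R_conv = 1/(h·2πrL)):
R_inner film = 1/(h_i·2πr₁L) = 1/(1470×2π×0.03×8.8) = 4.101×10^-4 K/W
R_aluminium pipe wall = ln(39/30)/(2π×222×8.8) = 2.137×10^-5 K/W
R_glass-fibre batt = ln(57/39)/(2π×0.0357×8.8) = 0.1923 K/W
R_phenolic foam = ln(73/57)/(2π×0.0194×8.8) = 0.2306 K/W
R_outer film = 1/(h_o·2πr_oL) = 1/(13.3×2π×0.073×8.8) = 0.01863 K/W
R_total = 0.442 K/W
Q = ΔT/R_total = 19/0.442
Q = 43 W
T_interface = T_inner + Q·ΣR(inner→interface) = 5 + 43×0.1927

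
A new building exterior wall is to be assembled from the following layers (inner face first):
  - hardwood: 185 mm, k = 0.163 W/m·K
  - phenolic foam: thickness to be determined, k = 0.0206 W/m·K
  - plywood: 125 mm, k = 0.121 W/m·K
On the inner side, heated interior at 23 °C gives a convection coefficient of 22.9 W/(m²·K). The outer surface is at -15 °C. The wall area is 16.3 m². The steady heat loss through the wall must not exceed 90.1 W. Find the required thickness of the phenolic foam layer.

L ≈ 96.1 mm

Thermal resistances in series:
R_inner film = 1/(h_i·A) = 1/(22.9×16.3) = 0.002679 K/W
R_hardwood = L/(kA) = 0.185/(0.163×16.3) = 0.06963 K/W
R_plywood = L/(kA) = 0.125/(0.121×16.3) = 0.06338 K/W
Sum of the known resistances R_other = 0.1357 K/W
Required total resistance R_tot = ΔT/Q_allow = 38/90.1 = 0.4218 K/W
R_phenolic foam = R_tot − R_other = 0.2861 K/W
L = R·k·A = 0.2861×0.0206×16.3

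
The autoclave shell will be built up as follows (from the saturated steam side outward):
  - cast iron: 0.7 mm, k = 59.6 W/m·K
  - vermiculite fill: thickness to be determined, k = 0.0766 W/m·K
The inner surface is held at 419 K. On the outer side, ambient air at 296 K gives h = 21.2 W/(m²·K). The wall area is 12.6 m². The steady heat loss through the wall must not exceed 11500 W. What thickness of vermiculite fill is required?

Using the resistance-network approach (series):
R_cast iron = L/(kA) = 0.0007/(59.6×12.6) = 9.321×10^-7 K/W
R_outer film = 1/(h_o·A) = 1/(21.2×12.6) = 0.003744 K/W
Sum of the known resistances R_other = 0.003745 K/W
Required total resistance R_tot = ΔT/Q_allow = 123/11500 = 0.0107 K/W
R_vermiculite fill = R_tot − R_other = 0.006951 K/W
L = R·k·A = 0.006951×0.0766×12.6

L ≈ 6.71 mm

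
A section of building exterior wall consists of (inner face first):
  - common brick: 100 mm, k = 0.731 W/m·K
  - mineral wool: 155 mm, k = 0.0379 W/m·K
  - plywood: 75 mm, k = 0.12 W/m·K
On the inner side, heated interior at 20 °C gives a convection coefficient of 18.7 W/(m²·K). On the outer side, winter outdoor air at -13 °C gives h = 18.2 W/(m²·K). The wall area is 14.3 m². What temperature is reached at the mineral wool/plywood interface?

T ≈ -8.48 °C

Using the resistance-network approach (series):
R_inner film = 1/(h_i·A) = 1/(18.7×14.3) = 0.00374 K/W
R_common brick = L/(kA) = 0.1/(0.731×14.3) = 0.009566 K/W
R_mineral wool = L/(kA) = 0.155/(0.0379×14.3) = 0.286 K/W
R_plywood = L/(kA) = 0.075/(0.12×14.3) = 0.04371 K/W
R_outer film = 1/(h_o·A) = 1/(18.2×14.3) = 0.003842 K/W
R_total = 0.3468 K/W;  Q = ΔT/R_total = 33/0.3468 = 95.14 W
T_interface = T_inner − Q·ΣR(inner→interface) = 20 − 95.1×0.2993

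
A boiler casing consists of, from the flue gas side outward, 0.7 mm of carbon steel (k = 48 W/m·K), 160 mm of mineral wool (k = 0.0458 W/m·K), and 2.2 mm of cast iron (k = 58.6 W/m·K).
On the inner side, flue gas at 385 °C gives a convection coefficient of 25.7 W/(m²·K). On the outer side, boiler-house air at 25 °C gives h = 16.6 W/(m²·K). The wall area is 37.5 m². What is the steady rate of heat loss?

Thermal resistances in series:
R_inner film = 1/(h_i·A) = 1/(25.7×37.5) = 0.001038 K/W
R_carbon steel = L/(kA) = 0.0007/(48×37.5) = 3.889×10^-7 K/W
R_mineral wool = L/(kA) = 0.16/(0.0458×37.5) = 0.09316 K/W
R_cast iron = L/(kA) = 0.0022/(58.6×37.5) = 1.001×10^-6 K/W
R_outer film = 1/(h_o·A) = 1/(16.6×37.5) = 0.001606 K/W
R_total = 0.0958 K/W
Q = ΔT / R_total = 360 / 0.0958

Q ≈ 3760 W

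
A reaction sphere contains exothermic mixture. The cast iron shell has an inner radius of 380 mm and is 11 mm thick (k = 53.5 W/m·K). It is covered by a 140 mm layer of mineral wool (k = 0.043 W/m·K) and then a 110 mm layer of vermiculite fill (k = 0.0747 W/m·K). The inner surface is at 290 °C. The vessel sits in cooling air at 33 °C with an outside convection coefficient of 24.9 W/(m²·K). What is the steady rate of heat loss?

Q ≈ 161 W

For a spherical shell R = (1/r₁ − 1/r₂)/(4πk); film R = 1/(h·4πr²). In series:
R_cast iron shell = (1/0.38 − 1/0.391)/(4π×53.5) = 1.101×10^-4 K/W
R_mineral wool = (1/0.391 − 1/0.531)/(4π×0.043) = 1.248 K/W
R_vermiculite fill = (1/0.531 − 1/0.641)/(4π×0.0747) = 0.3443 K/W
R_outer film = 1/(h·4πr_o²) = 1/(24.9×4π×0.641²) = 0.007778 K/W
R_total = 1.6 K/W
Q = ΔT/R_total = 257/1.6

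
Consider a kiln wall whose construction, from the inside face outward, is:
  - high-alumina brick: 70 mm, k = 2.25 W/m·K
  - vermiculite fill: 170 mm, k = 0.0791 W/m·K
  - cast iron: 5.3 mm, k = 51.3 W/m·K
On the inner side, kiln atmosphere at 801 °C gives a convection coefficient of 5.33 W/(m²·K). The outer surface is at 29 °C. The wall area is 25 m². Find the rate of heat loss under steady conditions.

Q ≈ 8150 W

Series thermal resistances:
R_inner film = 1/(h_i·A) = 1/(5.33×25) = 0.007505 K/W
R_high-alumina brick = L/(kA) = 0.07/(2.25×25) = 0.001244 K/W
R_vermiculite fill = L/(kA) = 0.17/(0.0791×25) = 0.08597 K/W
R_cast iron = L/(kA) = 0.0053/(51.3×25) = 4.133×10^-6 K/W
R_total = 0.09472 K/W
Q = ΔT / R_total = 772 / 0.09472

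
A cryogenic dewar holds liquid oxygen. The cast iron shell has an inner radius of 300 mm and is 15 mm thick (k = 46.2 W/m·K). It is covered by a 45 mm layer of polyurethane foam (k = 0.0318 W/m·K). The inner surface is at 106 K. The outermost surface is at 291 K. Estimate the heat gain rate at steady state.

Q ≈ 186 W

Spherical conduction: R = (1/r_in − 1/r_out)/(4πk) per layer; series-sum.
R_cast iron shell = (1/0.3 − 1/0.315)/(4π×46.2) = 2.734×10^-4 K/W
R_polyurethane foam = (1/0.315 − 1/0.36)/(4π×0.0318) = 0.993 K/W
R_total = 0.9933 K/W
Q = ΔT/R_total = 185/0.9933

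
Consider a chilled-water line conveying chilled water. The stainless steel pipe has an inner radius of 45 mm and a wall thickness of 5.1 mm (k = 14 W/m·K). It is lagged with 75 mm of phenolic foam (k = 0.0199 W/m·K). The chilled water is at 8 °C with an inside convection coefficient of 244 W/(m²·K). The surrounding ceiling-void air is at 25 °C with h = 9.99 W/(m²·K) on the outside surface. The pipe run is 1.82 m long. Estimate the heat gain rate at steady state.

Q ≈ 4.15 W

Radial resistances (cylindrical: R_cond = ln(r_o/r_i)/(2πkL), R_conv = 1/(h·2πrL)):
R_inner film = 1/(h_i·2πr₁L) = 1/(244×2π×0.045×1.82) = 0.007964 K/W
R_stainless steel pipe wall = ln(50.1/45)/(2π×14×1.82) = 6.706×10^-4 K/W
R_phenolic foam = ln(125.1/50.1)/(2π×0.0199×1.82) = 4.021 K/W
R_outer film = 1/(h_o·2πr_oL) = 1/(9.99×2π×0.1251×1.82) = 0.06997 K/W
R_total = 4.1 K/W
Q = ΔT/R_total = 17/4.1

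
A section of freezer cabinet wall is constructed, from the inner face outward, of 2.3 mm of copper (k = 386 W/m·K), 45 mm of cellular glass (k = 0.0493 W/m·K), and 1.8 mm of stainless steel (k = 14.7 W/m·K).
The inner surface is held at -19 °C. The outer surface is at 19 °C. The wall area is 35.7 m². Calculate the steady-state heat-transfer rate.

Thermal resistances in series:
R_copper = L/(kA) = 0.0023/(386×35.7) = 1.669×10^-7 K/W
R_cellular glass = L/(kA) = 0.045/(0.0493×35.7) = 0.02557 K/W
R_stainless steel = L/(kA) = 0.0018/(14.7×35.7) = 3.43×10^-6 K/W
R_total = 0.02557 K/W
Q = ΔT / R_total = 38 / 0.02557

Q ≈ 1490 W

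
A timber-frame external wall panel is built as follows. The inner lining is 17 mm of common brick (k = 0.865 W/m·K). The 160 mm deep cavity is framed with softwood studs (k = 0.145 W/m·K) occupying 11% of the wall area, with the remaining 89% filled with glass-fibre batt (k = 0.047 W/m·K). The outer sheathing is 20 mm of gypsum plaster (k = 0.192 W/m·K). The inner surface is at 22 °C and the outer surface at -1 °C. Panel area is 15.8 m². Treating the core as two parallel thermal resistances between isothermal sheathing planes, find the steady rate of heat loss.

Sheathing layers in series; stud and cavity paths in parallel between them.
R_inner = 0.017/(0.865×15.8) = 0.001244 K/W
R_stud  = 0.16/(0.145×0.11×15.8) = 0.6349 K/W
R_cav   = 0.16/(0.047×0.89×15.8) = 0.2421 K/W
1/R_core = 1/R_stud + 1/R_cav → R_core = 0.1753 K/W
R_outer = 0.02/(0.192×15.8) = 0.006593 K/W
R_total = 0.1831 K/W
Q = ΔT/R_total = 23/0.1831

Q ≈ 126 W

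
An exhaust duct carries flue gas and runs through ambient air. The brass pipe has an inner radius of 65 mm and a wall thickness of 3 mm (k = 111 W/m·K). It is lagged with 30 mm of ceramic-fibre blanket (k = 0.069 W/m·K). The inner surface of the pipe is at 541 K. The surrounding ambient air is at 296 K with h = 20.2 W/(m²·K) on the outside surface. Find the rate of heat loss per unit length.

q′ ≈ 265 W/m

Per-layer cylindrical resistances, series-summed:
R_brass pipe wall = ln(68/65)/(2π×111×1) = 6.469×10^-5 K/W
R_ceramic-fibre blanket = ln(98/68)/(2π×0.069×1) = 0.843 K/W
R_outer film = 1/(h_o·2πr_oL) = 1/(20.2×2π×0.098×1) = 0.0804 K/W
R_total = 0.9234 K/W
Q = ΔT/R_total = 245/0.9234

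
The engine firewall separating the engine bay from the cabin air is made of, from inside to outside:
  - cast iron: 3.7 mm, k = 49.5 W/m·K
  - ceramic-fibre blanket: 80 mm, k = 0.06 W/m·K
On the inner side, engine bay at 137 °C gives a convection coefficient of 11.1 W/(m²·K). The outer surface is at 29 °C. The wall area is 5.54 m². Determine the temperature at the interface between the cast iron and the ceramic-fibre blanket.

T ≈ 130 °C

Thermal resistances in series:
R_inner film = 1/(h_i·A) = 1/(11.1×5.54) = 0.01626 K/W
R_cast iron = L/(kA) = 0.0037/(49.5×5.54) = 1.349×10^-5 K/W
R_ceramic-fibre blanket = L/(kA) = 0.08/(0.06×5.54) = 0.2407 K/W
R_total = 0.2569 K/W;  Q = ΔT/R_total = 108/0.2569 = 420.3 W
T_interface = T_inner − Q·ΣR(inner→interface) = 137 − 420×0.01628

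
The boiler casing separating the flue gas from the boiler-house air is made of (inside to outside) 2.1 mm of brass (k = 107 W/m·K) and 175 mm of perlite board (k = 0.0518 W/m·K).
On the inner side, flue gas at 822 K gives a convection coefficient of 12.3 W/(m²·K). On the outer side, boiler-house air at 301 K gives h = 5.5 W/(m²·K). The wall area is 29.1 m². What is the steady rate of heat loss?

Series thermal resistances:
R_inner film = 1/(h_i·A) = 1/(12.3×29.1) = 0.002794 K/W
R_brass = L/(kA) = 0.0021/(107×29.1) = 6.744×10^-7 K/W
R_perlite board = L/(kA) = 0.175/(0.0518×29.1) = 0.1161 K/W
R_outer film = 1/(h_o·A) = 1/(5.5×29.1) = 0.006248 K/W
R_total = 0.1251 K/W
Q = ΔT / R_total = 521 / 0.1251

Q ≈ 4160 W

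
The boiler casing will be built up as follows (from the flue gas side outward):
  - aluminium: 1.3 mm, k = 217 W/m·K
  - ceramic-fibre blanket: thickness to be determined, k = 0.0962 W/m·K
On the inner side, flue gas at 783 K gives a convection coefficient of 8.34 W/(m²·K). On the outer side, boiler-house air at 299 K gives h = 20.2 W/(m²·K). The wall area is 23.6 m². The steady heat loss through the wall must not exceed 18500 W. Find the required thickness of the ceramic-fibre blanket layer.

L ≈ 43.1 mm

Using the resistance-network approach (series):
R_inner film = 1/(h_i·A) = 1/(8.34×23.6) = 0.005081 K/W
R_aluminium = L/(kA) = 0.0013/(217×23.6) = 2.538×10^-7 K/W
R_outer film = 1/(h_o·A) = 1/(20.2×23.6) = 0.002098 K/W
Sum of the known resistances R_other = 0.007179 K/W
Required total resistance R_tot = ΔT/Q_allow = 484/18500 = 0.02616 K/W
R_ceramic-fibre blanket = R_tot − R_other = 0.01898 K/W
L = R·k·A = 0.01898×0.0962×23.6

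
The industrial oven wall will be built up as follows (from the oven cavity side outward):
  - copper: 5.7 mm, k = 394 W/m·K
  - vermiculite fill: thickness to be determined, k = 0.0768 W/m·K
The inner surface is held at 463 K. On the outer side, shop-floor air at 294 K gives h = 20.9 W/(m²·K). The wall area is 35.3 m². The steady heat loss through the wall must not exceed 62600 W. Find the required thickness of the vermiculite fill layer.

Using the resistance-network approach (series):
R_copper = L/(kA) = 0.0057/(394×35.3) = 4.098×10^-7 K/W
R_outer film = 1/(h_o·A) = 1/(20.9×35.3) = 0.001355 K/W
Sum of the known resistances R_other = 0.001356 K/W
Required total resistance R_tot = ΔT/Q_allow = 169/62600 = 0.0027 K/W
R_vermiculite fill = R_tot − R_other = 0.001344 K/W
L = R·k·A = 0.001344×0.0768×35.3

L ≈ 3.64 mm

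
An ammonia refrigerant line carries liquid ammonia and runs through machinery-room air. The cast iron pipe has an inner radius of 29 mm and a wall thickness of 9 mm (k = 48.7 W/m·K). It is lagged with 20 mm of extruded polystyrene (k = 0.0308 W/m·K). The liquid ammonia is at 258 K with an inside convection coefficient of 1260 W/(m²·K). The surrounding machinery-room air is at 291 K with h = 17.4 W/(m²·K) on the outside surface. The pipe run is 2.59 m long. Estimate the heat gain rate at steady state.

Q ≈ 36.4 W

Cylindrical conduction, so R = ln(r₂/r₁)/(2πkL) per layer, in series:
R_inner film = 1/(h_i·2πr₁L) = 1/(1260×2π×0.029×2.59) = 0.001682 K/W
R_cast iron pipe wall = ln(38/29)/(2π×48.7×2.59) = 3.411×10^-4 K/W
R_extruded polystyrene = ln(58/38)/(2π×0.0308×2.59) = 0.8437 K/W
R_outer film = 1/(h_o·2πr_oL) = 1/(17.4×2π×0.058×2.59) = 0.06089 K/W
R_total = 0.9066 K/W
Q = ΔT/R_total = 33/0.9066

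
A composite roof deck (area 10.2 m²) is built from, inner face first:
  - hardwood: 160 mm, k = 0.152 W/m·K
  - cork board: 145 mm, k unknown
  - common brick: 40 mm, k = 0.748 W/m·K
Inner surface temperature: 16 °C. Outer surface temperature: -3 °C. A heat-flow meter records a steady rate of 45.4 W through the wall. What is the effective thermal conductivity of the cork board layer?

Treating each layer as a thermal resistance in series:
R_hardwood = L/(kA) = 0.16/(0.152×10.2) = 0.1032 K/W
R_common brick = L/(kA) = 0.04/(0.748×10.2) = 0.005243 K/W
Sum of known resistances R_other = 0.1084 K/W
Total R = ΔT/Q = 19/45.4 = 0.4185 K/W
R_cork board = R_total − R_other = 0.3101 K/W
k = L/(R·A) = 0.145/(0.3101×10.2)

k ≈ 0.0458 W/(m·K)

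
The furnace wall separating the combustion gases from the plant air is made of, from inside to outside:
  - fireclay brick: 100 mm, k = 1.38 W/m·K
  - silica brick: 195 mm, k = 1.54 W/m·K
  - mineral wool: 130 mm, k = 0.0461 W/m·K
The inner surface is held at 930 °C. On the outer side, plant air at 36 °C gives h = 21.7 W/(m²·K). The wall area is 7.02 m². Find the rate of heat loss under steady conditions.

Q ≈ 2050 W

Using the resistance-network approach (series):
R_fireclay brick = L/(kA) = 0.1/(1.38×7.02) = 0.01032 K/W
R_silica brick = L/(kA) = 0.195/(1.54×7.02) = 0.01804 K/W
R_mineral wool = L/(kA) = 0.13/(0.0461×7.02) = 0.4017 K/W
R_outer film = 1/(h_o·A) = 1/(21.7×7.02) = 0.006565 K/W
R_total = 0.4366 K/W
Q = ΔT / R_total = 894 / 0.4366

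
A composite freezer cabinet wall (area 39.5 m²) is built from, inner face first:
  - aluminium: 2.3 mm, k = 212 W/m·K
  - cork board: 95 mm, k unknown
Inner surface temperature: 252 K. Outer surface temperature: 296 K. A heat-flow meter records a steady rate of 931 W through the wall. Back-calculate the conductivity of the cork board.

Using the resistance-network approach (series):
R_aluminium = L/(kA) = 0.0023/(212×39.5) = 2.747×10^-7 K/W
Sum of known resistances R_other = 2.747×10^-7 K/W
Total R = ΔT/Q = 44/931 = 0.04726 K/W
R_cork board = R_total − R_other = 0.04726 K/W
k = L/(R·A) = 0.095/(0.04726×39.5)

k ≈ 0.0509 W/(m·K)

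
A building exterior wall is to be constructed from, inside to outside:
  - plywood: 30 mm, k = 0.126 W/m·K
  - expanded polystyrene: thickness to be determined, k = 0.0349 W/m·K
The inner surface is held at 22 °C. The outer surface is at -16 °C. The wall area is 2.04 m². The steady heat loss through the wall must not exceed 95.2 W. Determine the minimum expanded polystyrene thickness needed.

L ≈ 20.1 mm

Thermal resistances in series:
R_plywood = L/(kA) = 0.03/(0.126×2.04) = 0.1167 K/W
Sum of the known resistances R_other = 0.1167 K/W
Required total resistance R_tot = ΔT/Q_allow = 38/95.2 = 0.3992 K/W
R_expanded polystyrene = R_tot − R_other = 0.2824 K/W
L = R·k·A = 0.2824×0.0349×2.04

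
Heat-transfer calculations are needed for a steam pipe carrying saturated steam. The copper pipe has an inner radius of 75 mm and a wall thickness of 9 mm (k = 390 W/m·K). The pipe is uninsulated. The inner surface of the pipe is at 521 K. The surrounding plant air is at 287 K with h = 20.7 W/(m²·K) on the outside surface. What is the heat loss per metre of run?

Cylindrical conduction, so R = ln(r₂/r₁)/(2πkL) per layer, in series:
R_copper pipe wall = ln(84/75)/(2π×390×1) = 4.625×10^-5 K/W
R_outer film = 1/(h_o·2πr_oL) = 1/(20.7×2π×0.084×1) = 0.09153 K/W
R_total = 0.09158 K/W
Q = ΔT/R_total = 234/0.09158

q′ ≈ 2560 W/m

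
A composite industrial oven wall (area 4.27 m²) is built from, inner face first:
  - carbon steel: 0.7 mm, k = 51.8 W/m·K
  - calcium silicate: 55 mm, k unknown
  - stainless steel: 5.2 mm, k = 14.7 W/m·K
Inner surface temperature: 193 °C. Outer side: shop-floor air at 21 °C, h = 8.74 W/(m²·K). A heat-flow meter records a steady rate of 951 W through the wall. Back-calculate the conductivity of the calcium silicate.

k ≈ 0.0837 W/(m·K)

Thermal resistances in series:
R_carbon steel = L/(kA) = 0.0007/(51.8×4.27) = 3.165×10^-6 K/W
R_stainless steel = L/(kA) = 0.0052/(14.7×4.27) = 8.284×10^-5 K/W
R_outer film = 1/(h_o·A) = 1/(8.74×4.27) = 0.0268 K/W
Sum of known resistances R_other = 0.02688 K/W
Total R = ΔT/Q = 172/951 = 0.1809 K/W
R_calcium silicate = R_total − R_other = 0.154 K/W
k = L/(R·A) = 0.055/(0.154×4.27)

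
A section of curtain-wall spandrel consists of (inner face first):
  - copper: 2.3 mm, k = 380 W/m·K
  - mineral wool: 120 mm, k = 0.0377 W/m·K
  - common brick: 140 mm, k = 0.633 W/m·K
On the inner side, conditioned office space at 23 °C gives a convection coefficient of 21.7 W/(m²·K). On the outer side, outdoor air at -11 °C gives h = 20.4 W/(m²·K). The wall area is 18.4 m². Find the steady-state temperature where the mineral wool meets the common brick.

T ≈ -8.37 °C

Model the wall as resistances in series:
R_inner film = 1/(h_i·A) = 1/(21.7×18.4) = 0.002505 K/W
R_copper = L/(kA) = 0.0023/(380×18.4) = 3.289×10^-7 K/W
R_mineral wool = L/(kA) = 0.12/(0.0377×18.4) = 0.173 K/W
R_common brick = L/(kA) = 0.14/(0.633×18.4) = 0.01202 K/W
R_outer film = 1/(h_o·A) = 1/(20.4×18.4) = 0.002664 K/W
R_total = 0.1902 K/W;  Q = ΔT/R_total = 34/0.1902 = 178.8 W
T_interface = T_inner − Q·ΣR(inner→interface) = 23 − 179×0.1755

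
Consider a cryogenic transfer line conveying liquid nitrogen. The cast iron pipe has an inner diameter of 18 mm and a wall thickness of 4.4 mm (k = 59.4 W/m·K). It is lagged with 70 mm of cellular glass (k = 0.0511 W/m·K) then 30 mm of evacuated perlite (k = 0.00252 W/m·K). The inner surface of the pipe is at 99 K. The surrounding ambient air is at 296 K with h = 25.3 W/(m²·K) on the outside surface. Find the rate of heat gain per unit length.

For a radial system each layer contributes R = ln(r_out/r_in)/(2πkL); films add R = 1/(hA).
R_cast iron pipe wall = ln(13.4/9)/(2π×59.4×1) = 0.001066 K/W
R_cellular glass = ln(83.4/13.4)/(2π×0.0511×1) = 5.695 K/W
R_evacuated perlite = ln(113.4/83.4)/(2π×0.00252×1) = 19.41 K/W
R_outer film = 1/(h_o·2πr_oL) = 1/(25.3×2π×0.1134×1) = 0.05547 K/W
R_total = 25.16 K/W
Q = ΔT/R_total = 197/25.16

q′ ≈ 7.83 W/m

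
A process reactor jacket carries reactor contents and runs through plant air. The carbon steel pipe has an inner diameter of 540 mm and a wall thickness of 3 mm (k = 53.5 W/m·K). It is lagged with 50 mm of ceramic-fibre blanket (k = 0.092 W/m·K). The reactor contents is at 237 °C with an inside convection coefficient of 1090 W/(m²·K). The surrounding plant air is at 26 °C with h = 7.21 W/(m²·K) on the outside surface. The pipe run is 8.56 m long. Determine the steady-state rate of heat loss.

For a radial system each layer contributes R = ln(r_out/r_in)/(2πkL); films add R = 1/(hA).
R_inner film = 1/(h_i·2πr₁L) = 1/(1090×2π×0.27×8.56) = 6.318×10^-5 K/W
R_carbon steel pipe wall = ln(273/270)/(2π×53.5×8.56) = 3.84×10^-6 K/W
R_ceramic-fibre blanket = ln(323/273)/(2π×0.092×8.56) = 0.03399 K/W
R_outer film = 1/(h_o·2πr_oL) = 1/(7.21×2π×0.323×8.56) = 0.007984 K/W
R_total = 0.04204 K/W
Q = ΔT/R_total = 211/0.04204

Q ≈ 5020 W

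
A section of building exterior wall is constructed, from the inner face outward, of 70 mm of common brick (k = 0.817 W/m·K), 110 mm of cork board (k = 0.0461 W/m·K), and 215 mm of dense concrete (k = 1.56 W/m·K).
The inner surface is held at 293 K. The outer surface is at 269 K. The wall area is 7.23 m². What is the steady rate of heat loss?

Thermal resistances in series:
R_common brick = L/(kA) = 0.07/(0.817×7.23) = 0.01185 K/W
R_cork board = L/(kA) = 0.11/(0.0461×7.23) = 0.33 K/W
R_dense concrete = L/(kA) = 0.215/(1.56×7.23) = 0.01906 K/W
R_total = 0.3609 K/W
Q = ΔT / R_total = 24 / 0.3609

Q ≈ 66.5 W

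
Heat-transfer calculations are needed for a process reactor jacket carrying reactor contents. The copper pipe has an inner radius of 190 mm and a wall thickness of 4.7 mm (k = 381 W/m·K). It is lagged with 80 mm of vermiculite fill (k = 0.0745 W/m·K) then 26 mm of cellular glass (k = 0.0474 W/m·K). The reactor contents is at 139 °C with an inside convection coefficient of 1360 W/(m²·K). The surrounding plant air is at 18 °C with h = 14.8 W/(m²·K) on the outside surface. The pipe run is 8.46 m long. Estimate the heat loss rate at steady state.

Q ≈ 952 W

For a radial system each layer contributes R = ln(r_out/r_in)/(2πkL); films add R = 1/(hA).
R_inner film = 1/(h_i·2πr₁L) = 1/(1360×2π×0.19×8.46) = 7.28×10^-5 K/W
R_copper pipe wall = ln(194.7/190)/(2π×381×8.46) = 1.207×10^-6 K/W
R_vermiculite fill = ln(274.7/194.7)/(2π×0.0745×8.46) = 0.08692 K/W
R_cellular glass = ln(300.7/274.7)/(2π×0.0474×8.46) = 0.03589 K/W
R_outer film = 1/(h_o·2πr_oL) = 1/(14.8×2π×0.3007×8.46) = 0.004227 K/W
R_total = 0.1271 K/W
Q = ΔT/R_total = 121/0.1271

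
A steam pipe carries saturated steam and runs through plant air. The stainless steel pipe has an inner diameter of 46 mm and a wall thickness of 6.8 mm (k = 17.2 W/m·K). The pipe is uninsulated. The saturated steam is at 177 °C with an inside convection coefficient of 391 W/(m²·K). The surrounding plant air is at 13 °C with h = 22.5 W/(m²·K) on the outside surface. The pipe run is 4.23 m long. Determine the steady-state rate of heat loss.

Q ≈ 2690 W

For a radial system each layer contributes R = ln(r_out/r_in)/(2πkL); films add R = 1/(hA).
R_inner film = 1/(h_i·2πr₁L) = 1/(391×2π×0.023×4.23) = 0.004184 K/W
R_stainless steel pipe wall = ln(29.8/23)/(2π×17.2×4.23) = 5.666×10^-4 K/W
R_outer film = 1/(h_o·2πr_oL) = 1/(22.5×2π×0.0298×4.23) = 0.05612 K/W
R_total = 0.06087 K/W
Q = ΔT/R_total = 164/0.06087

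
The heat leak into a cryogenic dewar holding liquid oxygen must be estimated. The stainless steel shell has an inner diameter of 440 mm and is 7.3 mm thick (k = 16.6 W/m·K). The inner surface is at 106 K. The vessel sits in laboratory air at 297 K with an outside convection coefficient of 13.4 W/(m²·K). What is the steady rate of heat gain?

Q ≈ 1650 W

Each spherical layer contributes R = (1/r_i − 1/r_o)/(4πk):
R_stainless steel shell = (1/0.22 − 1/0.2273)/(4π×16.6) = 6.998×10^-4 K/W
R_outer film = 1/(h·4πr_o²) = 1/(13.4×4π×0.2273²) = 0.1149 K/W
R_total = 0.1156 K/W
Q = ΔT/R_total = 191/0.1156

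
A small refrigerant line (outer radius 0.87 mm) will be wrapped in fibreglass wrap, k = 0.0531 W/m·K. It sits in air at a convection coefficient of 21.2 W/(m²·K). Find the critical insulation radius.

For a cylinder r_cr = k/h = 0.0531/21.2
r_cr = 2.5 mm; since the bare radius (0.87 mm) is below r_cr, adding a thin layer of insulation will *increase* heat loss.

r_cr ≈ 2.5 mm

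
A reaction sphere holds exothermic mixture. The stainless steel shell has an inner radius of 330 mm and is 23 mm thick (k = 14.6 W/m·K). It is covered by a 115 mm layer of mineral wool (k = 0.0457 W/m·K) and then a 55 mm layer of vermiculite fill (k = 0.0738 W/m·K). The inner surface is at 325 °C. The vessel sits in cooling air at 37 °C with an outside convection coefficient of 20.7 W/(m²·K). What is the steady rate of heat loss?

Q ≈ 196 W

Spherical conduction: R = (1/r_in − 1/r_out)/(4πk) per layer; series-sum.
R_stainless steel shell = (1/0.33 − 1/0.353)/(4π×14.6) = 0.001076 K/W
R_mineral wool = (1/0.353 − 1/0.468)/(4π×0.0457) = 1.212 K/W
R_vermiculite fill = (1/0.468 − 1/0.523)/(4π×0.0738) = 0.2423 K/W
R_outer film = 1/(h·4πr_o²) = 1/(20.7×4π×0.523²) = 0.01405 K/W
R_total = 1.47 K/W
Q = ΔT/R_total = 288/1.47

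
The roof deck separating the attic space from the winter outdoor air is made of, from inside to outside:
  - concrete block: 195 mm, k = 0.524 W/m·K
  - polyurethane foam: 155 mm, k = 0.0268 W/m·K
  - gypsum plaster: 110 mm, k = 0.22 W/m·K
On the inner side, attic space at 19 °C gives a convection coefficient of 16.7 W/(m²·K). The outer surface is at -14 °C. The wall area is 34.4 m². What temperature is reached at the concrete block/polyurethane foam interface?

Thermal resistances in series:
R_inner film = 1/(h_i·A) = 1/(16.7×34.4) = 0.001741 K/W
R_concrete block = L/(kA) = 0.195/(0.524×34.4) = 0.01082 K/W
R_polyurethane foam = L/(kA) = 0.155/(0.0268×34.4) = 0.1681 K/W
R_gypsum plaster = L/(kA) = 0.11/(0.22×34.4) = 0.01453 K/W
R_total = 0.1952 K/W;  Q = ΔT/R_total = 33/0.1952 = 169 W
T_interface = T_inner − Q·ΣR(inner→interface) = 19 − 169×0.01256

T ≈ 16.9 °C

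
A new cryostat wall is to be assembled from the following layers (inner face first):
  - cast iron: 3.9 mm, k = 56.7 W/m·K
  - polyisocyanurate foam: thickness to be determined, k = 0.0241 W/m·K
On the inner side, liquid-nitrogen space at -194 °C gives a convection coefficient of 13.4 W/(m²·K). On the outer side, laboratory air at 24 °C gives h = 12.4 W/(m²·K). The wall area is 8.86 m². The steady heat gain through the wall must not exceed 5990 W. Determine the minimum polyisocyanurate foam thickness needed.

L ≈ 4.03 mm

Using the resistance-network approach (series):
R_inner film = 1/(h_i·A) = 1/(13.4×8.86) = 0.008423 K/W
R_cast iron = L/(kA) = 0.0039/(56.7×8.86) = 7.763×10^-6 K/W
R_outer film = 1/(h_o·A) = 1/(12.4×8.86) = 0.009102 K/W
Sum of the known resistances R_other = 0.01753 K/W
Required total resistance R_tot = ΔT/Q_allow = 218/5990 = 0.03639 K/W
R_polyisocyanurate foam = R_tot − R_other = 0.01886 K/W
L = R·k·A = 0.01886×0.0241×8.86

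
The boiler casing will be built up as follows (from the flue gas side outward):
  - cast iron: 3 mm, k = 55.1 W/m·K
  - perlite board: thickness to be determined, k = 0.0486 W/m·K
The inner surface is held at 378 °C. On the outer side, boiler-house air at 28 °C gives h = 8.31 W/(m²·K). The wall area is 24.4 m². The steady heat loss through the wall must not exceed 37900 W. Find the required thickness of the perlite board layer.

Thermal resistances in series:
R_cast iron = L/(kA) = 0.003/(55.1×24.4) = 2.231×10^-6 K/W
R_outer film = 1/(h_o·A) = 1/(8.31×24.4) = 0.004932 K/W
Sum of the known resistances R_other = 0.004934 K/W
Required total resistance R_tot = ΔT/Q_allow = 350/37900 = 0.009235 K/W
R_perlite board = R_tot − R_other = 0.004301 K/W
L = R·k·A = 0.004301×0.0486×24.4

L ≈ 5.1 mm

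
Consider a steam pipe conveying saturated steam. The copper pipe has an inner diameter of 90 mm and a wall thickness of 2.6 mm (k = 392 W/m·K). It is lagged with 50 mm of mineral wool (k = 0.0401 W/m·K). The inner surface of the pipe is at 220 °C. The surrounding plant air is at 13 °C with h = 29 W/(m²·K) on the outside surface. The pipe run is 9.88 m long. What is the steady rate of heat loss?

Q ≈ 704 W

Treating each annulus and film as a series resistance:
R_copper pipe wall = ln(47.6/45)/(2π×392×9.88) = 2.308×10^-6 K/W
R_mineral wool = ln(97.6/47.6)/(2π×0.0401×9.88) = 0.2884 K/W
R_outer film = 1/(h_o·2πr_oL) = 1/(29×2π×0.0976×9.88) = 0.005691 K/W
R_total = 0.2941 K/W
Q = ΔT/R_total = 207/0.2941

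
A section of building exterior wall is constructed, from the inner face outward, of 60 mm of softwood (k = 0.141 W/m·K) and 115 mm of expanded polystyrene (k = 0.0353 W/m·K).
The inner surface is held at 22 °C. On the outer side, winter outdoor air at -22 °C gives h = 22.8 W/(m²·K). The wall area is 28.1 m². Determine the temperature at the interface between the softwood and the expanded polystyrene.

Model the wall as resistances in series:
R_softwood = L/(kA) = 0.06/(0.141×28.1) = 0.01514 K/W
R_expanded polystyrene = L/(kA) = 0.115/(0.0353×28.1) = 0.1159 K/W
R_outer film = 1/(h_o·A) = 1/(22.8×28.1) = 0.001561 K/W
R_total = 0.1326 K/W;  Q = ΔT/R_total = 44/0.1326 = 331.7 W
T_interface = T_inner − Q·ΣR(inner→interface) = 22 − 332×0.01514

T ≈ 17 °C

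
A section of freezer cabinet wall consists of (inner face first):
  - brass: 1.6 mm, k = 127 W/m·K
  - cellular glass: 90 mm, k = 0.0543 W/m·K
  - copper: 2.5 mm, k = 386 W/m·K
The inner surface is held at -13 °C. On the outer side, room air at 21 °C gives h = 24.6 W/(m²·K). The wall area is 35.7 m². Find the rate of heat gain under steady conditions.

Q ≈ 715 W

Thermal resistances in series:
R_brass = L/(kA) = 0.0016/(127×35.7) = 3.529×10^-7 K/W
R_cellular glass = L/(kA) = 0.09/(0.0543×35.7) = 0.04643 K/W
R_copper = L/(kA) = 0.0025/(386×35.7) = 1.814×10^-7 K/W
R_outer film = 1/(h_o·A) = 1/(24.6×35.7) = 0.001139 K/W
R_total = 0.04757 K/W
Q = ΔT / R_total = 34 / 0.04757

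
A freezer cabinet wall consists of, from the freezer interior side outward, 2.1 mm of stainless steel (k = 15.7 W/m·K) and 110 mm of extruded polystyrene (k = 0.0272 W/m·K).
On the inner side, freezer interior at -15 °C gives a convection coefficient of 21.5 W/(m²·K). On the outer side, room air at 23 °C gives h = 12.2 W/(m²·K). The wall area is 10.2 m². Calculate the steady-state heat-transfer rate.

Treating each layer as a thermal resistance in series:
R_inner film = 1/(h_i·A) = 1/(21.5×10.2) = 0.00456 K/W
R_stainless steel = L/(kA) = 0.0021/(15.7×10.2) = 1.311×10^-5 K/W
R_extruded polystyrene = L/(kA) = 0.11/(0.0272×10.2) = 0.3965 K/W
R_outer film = 1/(h_o·A) = 1/(12.2×10.2) = 0.008036 K/W
R_total = 0.4091 K/W
Q = ΔT / R_total = 38 / 0.4091

Q ≈ 92.9 W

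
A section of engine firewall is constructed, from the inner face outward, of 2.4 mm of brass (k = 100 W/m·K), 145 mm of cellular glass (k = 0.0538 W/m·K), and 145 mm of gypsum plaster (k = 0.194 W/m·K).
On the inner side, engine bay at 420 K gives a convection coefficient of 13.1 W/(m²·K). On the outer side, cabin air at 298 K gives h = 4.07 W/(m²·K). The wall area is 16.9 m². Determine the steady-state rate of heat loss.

Thermal resistances in series:
R_inner film = 1/(h_i·A) = 1/(13.1×16.9) = 0.004517 K/W
R_brass = L/(kA) = 0.0024/(100×16.9) = 1.42×10^-6 K/W
R_cellular glass = L/(kA) = 0.145/(0.0538×16.9) = 0.1595 K/W
R_gypsum plaster = L/(kA) = 0.145/(0.194×16.9) = 0.04423 K/W
R_outer film = 1/(h_o·A) = 1/(4.07×16.9) = 0.01454 K/W
R_total = 0.2228 K/W
Q = ΔT / R_total = 122 / 0.2228

Q ≈ 548 W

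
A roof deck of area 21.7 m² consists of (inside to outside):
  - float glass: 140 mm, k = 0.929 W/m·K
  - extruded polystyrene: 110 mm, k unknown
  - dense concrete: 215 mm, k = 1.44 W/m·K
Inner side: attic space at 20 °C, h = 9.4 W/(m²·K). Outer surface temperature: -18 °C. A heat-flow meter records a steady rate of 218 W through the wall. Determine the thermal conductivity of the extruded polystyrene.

k ≈ 0.0326 W/(m·K)

Using the resistance-network approach (series):
R_inner film = 1/(h_i·A) = 1/(9.4×21.7) = 0.004902 K/W
R_float glass = L/(kA) = 0.14/(0.929×21.7) = 0.006945 K/W
R_dense concrete = L/(kA) = 0.215/(1.44×21.7) = 0.00688 K/W
Sum of known resistances R_other = 0.01873 K/W
Total R = ΔT/Q = 38/218 = 0.1743 K/W
R_extruded polystyrene = R_total − R_other = 0.1556 K/W
k = L/(R·A) = 0.11/(0.1556×21.7)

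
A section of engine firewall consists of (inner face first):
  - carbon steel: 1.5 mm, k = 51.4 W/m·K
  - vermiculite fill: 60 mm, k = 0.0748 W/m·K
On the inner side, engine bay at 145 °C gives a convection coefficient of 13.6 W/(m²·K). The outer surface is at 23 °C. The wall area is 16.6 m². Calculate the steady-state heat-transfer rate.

Q ≈ 2310 W

Series thermal resistances:
R_inner film = 1/(h_i·A) = 1/(13.6×16.6) = 0.004429 K/W
R_carbon steel = L/(kA) = 0.0015/(51.4×16.6) = 1.758×10^-6 K/W
R_vermiculite fill = L/(kA) = 0.06/(0.0748×16.6) = 0.04832 K/W
R_total = 0.05275 K/W
Q = ΔT / R_total = 122 / 0.05275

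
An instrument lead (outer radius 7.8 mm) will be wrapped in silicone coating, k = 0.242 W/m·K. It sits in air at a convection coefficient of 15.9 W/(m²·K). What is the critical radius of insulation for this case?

For a cylinder r_cr = k/h = 0.242/15.9
r_cr = 15.2 mm; since the bare radius (7.8 mm) is below r_cr, adding a thin layer of insulation will *increase* heat loss.

r_cr ≈ 15.2 mm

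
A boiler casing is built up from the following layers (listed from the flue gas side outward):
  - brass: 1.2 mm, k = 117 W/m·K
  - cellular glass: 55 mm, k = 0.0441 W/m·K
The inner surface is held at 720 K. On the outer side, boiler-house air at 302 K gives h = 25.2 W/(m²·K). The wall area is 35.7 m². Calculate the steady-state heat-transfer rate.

Q ≈ 11600 W

Thermal resistances in series:
R_brass = L/(kA) = 0.0012/(117×35.7) = 2.873×10^-7 K/W
R_cellular glass = L/(kA) = 0.055/(0.0441×35.7) = 0.03493 K/W
R_outer film = 1/(h_o·A) = 1/(25.2×35.7) = 0.001112 K/W
R_total = 0.03605 K/W
Q = ΔT / R_total = 418 / 0.03605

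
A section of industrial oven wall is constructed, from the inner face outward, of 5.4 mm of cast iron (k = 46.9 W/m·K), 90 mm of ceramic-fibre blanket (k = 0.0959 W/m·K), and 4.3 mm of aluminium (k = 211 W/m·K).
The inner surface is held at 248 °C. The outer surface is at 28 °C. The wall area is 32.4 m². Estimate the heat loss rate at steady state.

Q ≈ 7590 W

Model the wall as resistances in series:
R_cast iron = L/(kA) = 0.0054/(46.9×32.4) = 3.554×10^-6 K/W
R_ceramic-fibre blanket = L/(kA) = 0.09/(0.0959×32.4) = 0.02897 K/W
R_aluminium = L/(kA) = 0.0043/(211×32.4) = 6.29×10^-7 K/W
R_total = 0.02897 K/W
Q = ΔT / R_total = 220 / 0.02897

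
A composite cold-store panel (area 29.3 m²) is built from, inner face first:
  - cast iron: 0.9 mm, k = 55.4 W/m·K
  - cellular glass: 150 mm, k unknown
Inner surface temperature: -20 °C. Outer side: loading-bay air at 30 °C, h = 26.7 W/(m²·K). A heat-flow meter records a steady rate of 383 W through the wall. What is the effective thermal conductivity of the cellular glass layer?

Using the resistance-network approach (series):
R_cast iron = L/(kA) = 0.0009/(55.4×29.3) = 5.545×10^-7 K/W
R_outer film = 1/(h_o·A) = 1/(26.7×29.3) = 0.001278 K/W
Sum of known resistances R_other = 0.001279 K/W
Total R = ΔT/Q = 50/383 = 0.1305 K/W
R_cellular glass = R_total − R_other = 0.1293 K/W
k = L/(R·A) = 0.15/(0.1293×29.3)

k ≈ 0.0396 W/(m·K)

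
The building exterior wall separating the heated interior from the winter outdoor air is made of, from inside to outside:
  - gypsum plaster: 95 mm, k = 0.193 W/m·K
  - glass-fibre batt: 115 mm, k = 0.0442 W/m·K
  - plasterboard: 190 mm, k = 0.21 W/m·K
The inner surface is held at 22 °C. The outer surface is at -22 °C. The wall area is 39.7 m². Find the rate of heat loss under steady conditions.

Q ≈ 437 W

Using the resistance-network approach (series):
R_gypsum plaster = L/(kA) = 0.095/(0.193×39.7) = 0.0124 K/W
R_glass-fibre batt = L/(kA) = 0.115/(0.0442×39.7) = 0.06554 K/W
R_plasterboard = L/(kA) = 0.19/(0.21×39.7) = 0.02279 K/W
R_total = 0.1007 K/W
Q = ΔT / R_total = 44 / 0.1007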